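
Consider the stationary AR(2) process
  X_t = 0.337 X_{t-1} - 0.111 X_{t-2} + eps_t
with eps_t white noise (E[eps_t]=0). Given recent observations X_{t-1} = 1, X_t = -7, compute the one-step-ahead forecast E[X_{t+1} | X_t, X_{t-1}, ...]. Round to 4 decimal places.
E[X_{t+1} \mid \mathcal F_t] = -2.4700

For an AR(p) model X_t = c + sum_i phi_i X_{t-i} + eps_t, the
one-step-ahead conditional mean is
  E[X_{t+1} | X_t, ...] = c + sum_i phi_i X_{t+1-i}.
Substitute known values:
  E[X_{t+1} | ...] = (0.337) * (-7) + (-0.111) * (1)
                   = -2.4700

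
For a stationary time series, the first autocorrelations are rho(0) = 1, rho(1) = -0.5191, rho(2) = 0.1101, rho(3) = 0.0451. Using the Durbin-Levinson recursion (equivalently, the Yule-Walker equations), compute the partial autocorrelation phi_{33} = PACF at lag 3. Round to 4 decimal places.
\phi_{33} = 0.0021

The PACF at lag k is phi_{kk}, the last component of the solution
to the Yule-Walker system G_k phi = r_k where
  (G_k)_{ij} = rho(|i - j|), (r_k)_i = rho(i), i,j = 1..k.
Equivalently, Durbin-Levinson gives phi_{kk} iteratively:
  phi_{11} = rho(1)
  phi_{kk} = [rho(k) - sum_{j=1..k-1} phi_{k-1,j} rho(k-j)]
            / [1 - sum_{j=1..k-1} phi_{k-1,j} rho(j)],
  phi_{k,j} = phi_{k-1,j} - phi_{kk} phi_{k-1,k-j},  j = 1..k-1.
Step k = 1:
  phi_11 = rho(1) = -0.5191.
Step k = 2:
  phi_22 = [rho(2) - phi_11 rho(1)] / [1 - phi_11 rho(1)] = [0.1101 - (-0.5191)(-0.5191)] / [1 - (-0.5191)(-0.5191)]
         = -0.15936481 / 0.73053519 = -0.218148.
  Update: phi_21 = phi_11 - phi_22 phi_11 = -0.5191 - (-0.218148)(-0.5191) = -0.632341.
Step k = 3:
  phi_33 = [rho(3) - phi_21 rho(2) - phi_22 rho(1)] / [1 - phi_21 rho(1) - phi_22 rho(2)]
    numerator   = 0.0451 - (-0.632341)(0.1101) - (-0.218148)(-0.5191) = 0.00148006
    denominator = 1 - (-0.632341)(-0.5191) - (-0.218148)(0.1101) = 0.69577007
  phi_33 = 0.00148006 / 0.69577007 = 0.0021.
Therefore phi_{33} = 0.0021.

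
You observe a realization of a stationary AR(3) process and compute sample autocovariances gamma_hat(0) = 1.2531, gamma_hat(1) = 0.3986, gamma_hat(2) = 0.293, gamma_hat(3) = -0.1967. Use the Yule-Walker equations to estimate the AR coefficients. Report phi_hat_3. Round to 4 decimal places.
\hat\phi_{3} = -0.3040

The Yule-Walker equations for an AR(p) process read, in matrix form,
  Gamma_p phi = r_p,   with   (Gamma_p)_{ij} = gamma(|i - j|),
                       (r_p)_i = gamma(i),   i,j = 1..p.
Substitute the sample gammas (Toeplitz matrix and right-hand side of size 3):
  Gamma_p = [[1.2531, 0.3986, 0.293], [0.3986, 1.2531, 0.3986], [0.293, 0.3986, 1.2531]]
  r_p     = [0.3986, 0.293, -0.1967]
Written out (R1..R3):
  (R1) 1.2531 phi_1 + 0.3986 phi_2 + 0.293 phi_3 = 0.3986
  (R2) 0.3986 phi_1 + 1.2531 phi_2 + 0.3986 phi_3 = 0.293
  (R3) 0.293 phi_1 + 0.3986 phi_2 + 1.2531 phi_3 = -0.1967
Gaussian elimination:
  R2 <- R2 - (0.3986/1.2531) R1 = R2 - (0.318091) R1:  1.126309 phi_2 + 0.305399 phi_3 = 0.166209
  R3 <- R3 - (0.293/1.2531) R1 = R3 - (0.23382) R1:  0.305399 phi_2 + 1.184591 phi_3 = -0.289901
  R3 <- R3 - (0.305399/1.126309) R2 = R3 - (0.271151) R2:  1.101782 phi_3 = -0.334968
Back-substitution:
  phi_hat_3 = -0.334968 / 1.101782 = -0.304024
  phi_hat_2 = (0.166209 - (0.305399)(-0.304024)) / 1.126309 = 0.230006
  phi_hat_1 = (0.3986 - (0.3986)(0.230006) - (0.293)(-0.304024)) / 1.2531 = 0.316015
So phi_hat = [0.3160, 0.2300, -0.3040].
Therefore phi_hat_3 = -0.3040.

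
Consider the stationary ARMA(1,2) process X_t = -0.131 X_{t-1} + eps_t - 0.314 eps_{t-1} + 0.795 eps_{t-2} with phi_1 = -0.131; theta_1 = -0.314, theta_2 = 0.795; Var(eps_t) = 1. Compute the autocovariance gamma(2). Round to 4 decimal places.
\gamma(2) = 0.9158

Multiply the model equation by X_{t-k} and take expectations. With theta_0 = psi_0 = 1 and psi_j the MA(infinity) weights, this gives
  gamma(k) - sum_i phi_i gamma(k-i) = c_k,
  c_k = sigma^2 * sum_{j=k..q} theta_j psi_{j-k}   (c_k = 0 for k > q),
using gamma(-m) = gamma(m).
psi-weights needed (psi_j = theta_j + sum_i phi_i psi_{j-i}):
  psi_1 = theta_1 + phi_1 = -0.314 + (-0.131) = -0.445
  psi_2 = theta_2 + phi_1 psi_1 = 0.795 + (-0.131)(-0.445) = 0.853295
Right-hand sides:
  c_0 = sigma^2 (1 + theta_1 psi_1 + theta_2 psi_2) = 1 * (1 + (-0.314)(-0.445) + (0.795)(0.853295)) = 1 * 1.8181 = 1.8181
  c_1 = sigma^2 (theta_1 + theta_2 psi_1) = 1 * (-0.314 + (0.795)(-0.445)) = -0.667775
  c_2 = sigma^2 theta_2 = 1 * (0.795) = 0.795
Equations for k = 0 and k = 1 (AR order 1):
  gamma(0) = phi_1 gamma(1) + c_0
  gamma(1) = phi_1 gamma(0) + c_1
Substituting the second into the first: gamma(0) (1 - phi_1^2) = c_0 + phi_1 c_1, so
  gamma(0) = (c_0 + phi_1 c_1) / (1 - phi_1^2) = (1.8181 + (-0.131)(-0.667775)) / (1 - (-0.131)^2) = 1.905578 / 0.982839 = 1.938851.
  gamma(1) = phi_1 gamma(0) + c_1 = (-0.131)(1.938851) + (-0.667775) = -0.921764.
For k = 2: gamma(2) = phi_1 gamma(1) + c_2
  = (-0.131)(-0.921764) + (0.795) = 0.915751.
Therefore gamma(2) = 0.9158 (to 4 decimal places).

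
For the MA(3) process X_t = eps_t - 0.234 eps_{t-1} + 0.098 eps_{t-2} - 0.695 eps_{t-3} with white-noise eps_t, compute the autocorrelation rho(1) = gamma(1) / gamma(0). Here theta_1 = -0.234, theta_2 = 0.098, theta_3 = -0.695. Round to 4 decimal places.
\rho(1) = -0.2101

For an MA(q) process with theta_0 = 1, the autocovariance is
  gamma(k) = sigma^2 * sum_{i=0..q-k} theta_i * theta_{i+k},
and rho(k) = gamma(k) / gamma(0). Sigma^2 cancels.
  numerator   = (1)*(-0.234) + (-0.234)*(0.098) + (0.098)*(-0.695) = -0.325042.
  denominator = (1)^2 + (-0.234)^2 + (0.098)^2 + (-0.695)^2 = 1.547385.
  rho(1) = -0.325042 / 1.547385 = -0.2101.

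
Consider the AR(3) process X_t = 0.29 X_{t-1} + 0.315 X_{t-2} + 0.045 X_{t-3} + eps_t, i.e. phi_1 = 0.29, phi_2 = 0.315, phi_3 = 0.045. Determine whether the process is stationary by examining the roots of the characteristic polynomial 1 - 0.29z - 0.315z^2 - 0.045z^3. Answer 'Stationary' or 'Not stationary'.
\text{Stationary}

The AR(p) characteristic polynomial is P(z) = 1 - 0.29z - 0.315z^2 - 0.045z^3.
Stationarity requires all roots to lie outside the unit circle, i.e. |z| > 1 for every root.
Degree 3: look for a simple real root z0 first, then factor out (1 - z/z0) and solve the remaining quadratic.
Testing z0 = -4: P(-4) = 1 + (-0.29)(-4) + (-0.315)(-4)^2 + (-0.045)(-4)^3
  = 1 + (1.16) + (-5.04) + (2.88) = 0.  So z_0 = -4 is a root, |z_0| = 4.
Divide out the factor (1 + 0.25 z) = (1 - z/z0) (since 1/z0 = -0.25):
  P(z) = (1 + 0.25 z)(1 + (-0.54) z + (-0.18) z^2)
  [check: z-coef -0.54 - (-0.25) = -0.29; z^2-coef -0.18 - (-0.25)(-0.54) = -0.315; z^3-coef -(-0.25)(-0.18) = -0.045.]
Remaining roots from the quadratic factor 1 + (-0.54) z + (-0.18) z^2:
  Set 1 + (-0.54) z + (-0.18) z^2 = 0, i.e. a z^2 + b z + c = 0 with a = -0.18, b = -0.54, c = 1.
  Discriminant D = b^2 - 4ac = (-0.54)^2 - 4*(-0.18)*1 = 0.2916 - (-0.72) = 1.0116.
  D >= 0, so the roots are real: z = (-b +/- sqrt(D)) / (2a) = (0.54 +/- 1.005783) / (-0.36).
    z_1 = (0.54 + 1.005783) / (-0.36) = -4.2938,   |z_1| = 4.2938.
    z_2 = (0.54 - 1.005783) / (-0.36) = 1.2938,   |z_2| = 1.2938.
Moduli of all roots: 4.0000, 4.2938, 1.2938.
All moduli strictly greater than 1? Yes.
Verdict: Stationary.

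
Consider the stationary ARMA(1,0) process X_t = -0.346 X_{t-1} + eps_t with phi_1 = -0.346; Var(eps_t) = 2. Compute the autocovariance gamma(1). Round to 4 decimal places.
\gamma(1) = -0.7861

Multiply the model equation by X_{t-k} and take expectations. With theta_0 = psi_0 = 1 and psi_j the MA(infinity) weights, this gives
  gamma(k) - sum_i phi_i gamma(k-i) = c_k,
  c_k = sigma^2 * sum_{j=k..q} theta_j psi_{j-k}   (c_k = 0 for k > q),
using gamma(-m) = gamma(m).
Pure AR (q = 0): c_0 = sigma^2 = 2, c_k = 0 for k >= 1.
Equations for k = 0 and k = 1 (AR order 1):
  gamma(0) = phi_1 gamma(1) + c_0
  gamma(1) = phi_1 gamma(0) + c_1
Substituting the second into the first: gamma(0) (1 - phi_1^2) = c_0 + phi_1 c_1, so
  gamma(0) = c_0 / (1 - phi_1^2) = 2 / (1 - (-0.346)^2) = 2 / 0.880284 = 2.271994.
  gamma(1) = phi_1 gamma(0) = (-0.346)(2.271994) = -0.78611.
Therefore gamma(1) = -0.7861 (to 4 decimal places).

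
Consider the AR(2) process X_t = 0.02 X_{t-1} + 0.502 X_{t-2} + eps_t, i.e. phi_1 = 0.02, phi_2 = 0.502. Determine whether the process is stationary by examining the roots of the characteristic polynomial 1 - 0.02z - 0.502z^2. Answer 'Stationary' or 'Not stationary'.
\text{Stationary}

The AR(p) characteristic polynomial is P(z) = 1 - 0.02z - 0.502z^2.
Stationarity requires all roots to lie outside the unit circle, i.e. |z| > 1 for every root.
Set 1 + (-0.02) z + (-0.502) z^2 = 0, i.e. a z^2 + b z + c = 0 with a = -0.502, b = -0.02, c = 1.
Discriminant D = b^2 - 4ac = (-0.02)^2 - 4*(-0.502)*1 = 0.0004 - (-2.008) = 2.0084.
D >= 0, so the roots are real: z = (-b +/- sqrt(D)) / (2a) = (0.02 +/- 1.41718) / (-1.004).
  z_1 = (0.02 + 1.41718) / (-1.004) = -1.4315,   |z_1| = 1.4315.
  z_2 = (0.02 - 1.41718) / (-1.004) = 1.3916,   |z_2| = 1.3916.
Moduli of all roots: 1.4315, 1.3916.
All moduli strictly greater than 1? Yes.
Verdict: Stationary.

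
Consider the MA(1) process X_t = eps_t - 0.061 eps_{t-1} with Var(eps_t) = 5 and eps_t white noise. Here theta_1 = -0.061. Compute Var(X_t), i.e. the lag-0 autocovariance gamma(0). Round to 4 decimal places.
\gamma(0) = 5.0186

For an MA(q) process X_t = eps_t + sum_i theta_i eps_{t-i} with
Var(eps_t) = sigma^2, the variance is
  gamma(0) = sigma^2 * (1 + sum_i theta_i^2).
  sum_i theta_i^2 = (-0.061)^2 = 0.003721.
  gamma(0) = 5 * (1 + 0.003721) = 5 * 1.003721 = 5.018605, which rounds to 5.0186.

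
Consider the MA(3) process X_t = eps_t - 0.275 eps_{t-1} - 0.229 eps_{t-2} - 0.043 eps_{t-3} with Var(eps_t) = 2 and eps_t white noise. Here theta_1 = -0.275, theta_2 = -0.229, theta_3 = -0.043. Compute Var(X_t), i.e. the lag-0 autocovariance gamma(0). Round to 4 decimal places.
\gamma(0) = 2.2598

For an MA(q) process X_t = eps_t + sum_i theta_i eps_{t-i} with
Var(eps_t) = sigma^2, the variance is
  gamma(0) = sigma^2 * (1 + sum_i theta_i^2).
  sum_i theta_i^2 = (-0.275)^2 + (-0.229)^2 + (-0.043)^2 = 0.075625 + 0.052441 + 0.001849 = 0.129915.
  gamma(0) = 2 * (1 + 0.129915) = 2 * 1.129915 = 2.25983, which rounds to 2.2598.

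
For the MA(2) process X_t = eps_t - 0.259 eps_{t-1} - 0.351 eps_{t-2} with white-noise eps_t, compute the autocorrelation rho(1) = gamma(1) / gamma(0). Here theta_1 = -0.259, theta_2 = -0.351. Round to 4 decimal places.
\rho(1) = -0.1412

For an MA(q) process with theta_0 = 1, the autocovariance is
  gamma(k) = sigma^2 * sum_{i=0..q-k} theta_i * theta_{i+k},
and rho(k) = gamma(k) / gamma(0). Sigma^2 cancels.
  numerator   = (1)*(-0.259) + (-0.259)*(-0.351) = -0.168091.
  denominator = (1)^2 + (-0.259)^2 + (-0.351)^2 = 1.190282.
  rho(1) = -0.168091 / 1.190282 = -0.1412.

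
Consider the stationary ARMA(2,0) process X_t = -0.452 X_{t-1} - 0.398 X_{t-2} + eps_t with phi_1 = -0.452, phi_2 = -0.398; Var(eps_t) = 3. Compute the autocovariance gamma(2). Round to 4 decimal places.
\gamma(2) = -1.0026

Multiply the model equation by X_{t-k} and take expectations. With theta_0 = psi_0 = 1 and psi_j the MA(infinity) weights, this gives
  gamma(k) - sum_i phi_i gamma(k-i) = c_k,
  c_k = sigma^2 * sum_{j=k..q} theta_j psi_{j-k}   (c_k = 0 for k > q),
using gamma(-m) = gamma(m).
Pure AR (q = 0): c_0 = sigma^2 = 3, c_k = 0 for k >= 1.
Equations for k = 0, 1, 2 (AR order 2, c_2 = 0):
  (E0) gamma(0) = phi_1 gamma(1) + phi_2 gamma(2) + c_0
  (E1) gamma(1) = phi_1 gamma(0) + phi_2 gamma(1) + c_1
  (E2) gamma(2) = phi_1 gamma(1) + phi_2 gamma(0)
From (E1): gamma(1) = A gamma(0) + B with
  A = phi_1 / (1 - phi_2) = -0.452 / 1.398 = -0.323319,   B = c_1 / (1 - phi_2) = 0 / 1.398 = 0.
Insert (E2) into (E0): gamma(0) (1 - phi_2^2) = phi_1 (1 + phi_2) gamma(1) + c_0.
  phi_1 (1 + phi_2) = (-0.452)(0.602) = -0.272104,   1 - phi_2^2 = 0.841596.
Replace gamma(1) by A gamma(0) + B and collect gamma(0):
  gamma(0) [0.841596 - (-0.272104)(-0.323319)] = c_0 = 3
  gamma(0) * 0.75362 = 3
  gamma(0) = 3 / 0.75362 = 3.980788.
  gamma(1) = A gamma(0) = (-0.323319)(3.980788) = -1.287065.
  gamma(2) = phi_1 gamma(1) + phi_2 gamma(0) = (-0.452)(-1.287065) + (-0.398)(3.980788) = -1.002601.
Therefore gamma(2) = -1.0026 (to 4 decimal places).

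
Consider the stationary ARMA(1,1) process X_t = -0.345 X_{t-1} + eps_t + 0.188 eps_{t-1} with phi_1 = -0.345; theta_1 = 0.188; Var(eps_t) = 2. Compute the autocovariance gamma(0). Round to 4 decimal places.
\gamma(0) = 2.0560

Multiply the model equation by X_{t-k} and take expectations. With theta_0 = psi_0 = 1 and psi_j the MA(infinity) weights, this gives
  gamma(k) - sum_i phi_i gamma(k-i) = c_k,
  c_k = sigma^2 * sum_{j=k..q} theta_j psi_{j-k}   (c_k = 0 for k > q),
using gamma(-m) = gamma(m).
psi-weights needed (psi_j = theta_j + sum_i phi_i psi_{j-i}):
  psi_1 = theta_1 + phi_1 = 0.188 + (-0.345) = -0.157
Right-hand sides:
  c_0 = sigma^2 (1 + theta_1 psi_1) = 2 * (1 + (0.188)(-0.157)) = 2 * 0.970484 = 1.940968
  c_1 = sigma^2 theta_1 = 2 * (0.188) = 0.376
  c_2 = 0
Equations for k = 0 and k = 1 (AR order 1):
  gamma(0) = phi_1 gamma(1) + c_0
  gamma(1) = phi_1 gamma(0) + c_1
Substituting the second into the first: gamma(0) (1 - phi_1^2) = c_0 + phi_1 c_1, so
  gamma(0) = (c_0 + phi_1 c_1) / (1 - phi_1^2) = (1.940968 + (-0.345)(0.376)) / (1 - (-0.345)^2) = 1.811248 / 0.880975 = 2.055958.
Therefore gamma(0) = 2.0560 (to 4 decimal places).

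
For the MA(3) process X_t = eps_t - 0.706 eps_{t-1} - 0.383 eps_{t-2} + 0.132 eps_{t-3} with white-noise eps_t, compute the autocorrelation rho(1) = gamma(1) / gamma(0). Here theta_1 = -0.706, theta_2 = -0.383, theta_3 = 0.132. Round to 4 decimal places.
\rho(1) = -0.2924

For an MA(q) process with theta_0 = 1, the autocovariance is
  gamma(k) = sigma^2 * sum_{i=0..q-k} theta_i * theta_{i+k},
and rho(k) = gamma(k) / gamma(0). Sigma^2 cancels.
  numerator   = (1)*(-0.706) + (-0.706)*(-0.383) + (-0.383)*(0.132) = -0.486158.
  denominator = (1)^2 + (-0.706)^2 + (-0.383)^2 + (0.132)^2 = 1.662549.
  rho(1) = -0.486158 / 1.662549 = -0.2924.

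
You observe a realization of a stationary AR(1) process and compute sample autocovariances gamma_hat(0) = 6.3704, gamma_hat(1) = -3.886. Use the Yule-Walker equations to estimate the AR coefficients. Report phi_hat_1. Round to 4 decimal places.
\hat\phi_{1} = -0.6100

The Yule-Walker equations for an AR(p) process read, in matrix form,
  Gamma_p phi = r_p,   with   (Gamma_p)_{ij} = gamma(|i - j|),
                       (r_p)_i = gamma(i),   i,j = 1..p.
Substitute the sample gammas (Toeplitz matrix and right-hand side of size 1):
  Gamma_p = [[6.3704]]
  r_p     = [-3.886]
With p = 1 this is the single equation gamma(0) phi_1 = gamma(1):
  phi_hat_1 = gamma(1) / gamma(0) = -3.886 / 6.3704 = -0.6100.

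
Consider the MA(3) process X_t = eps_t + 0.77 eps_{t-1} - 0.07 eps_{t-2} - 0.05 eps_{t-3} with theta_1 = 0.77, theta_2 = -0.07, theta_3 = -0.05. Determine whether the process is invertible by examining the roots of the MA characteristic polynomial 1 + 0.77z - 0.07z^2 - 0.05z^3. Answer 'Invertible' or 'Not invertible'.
\text{Invertible}

The MA(q) characteristic polynomial is P(z) = 1 + 0.77z - 0.07z^2 - 0.05z^3.
Invertibility requires all roots to lie outside the unit circle, i.e. |z| > 1 for every root.
Degree 3: look for a simple real root z0 first, then factor out (1 - z/z0) and solve the remaining quadratic.
Testing z0 = -4: P(-4) = 1 + (0.77)(-4) + (-0.07)(-4)^2 + (-0.05)(-4)^3
  = 1 + (-3.08) + (-1.12) + (3.2) = 0.  So z_0 = -4 is a root, |z_0| = 4.
Divide out the factor (1 + 0.25 z) = (1 - z/z0) (since 1/z0 = -0.25):
  P(z) = (1 + 0.25 z)(1 + (0.52) z + (-0.2) z^2)
  [check: z-coef 0.52 - (-0.25) = 0.77; z^2-coef -0.2 - (-0.25)(0.52) = -0.07; z^3-coef -(-0.25)(-0.2) = -0.05.]
Remaining roots from the quadratic factor 1 + (0.52) z + (-0.2) z^2:
  Set 1 + (0.52) z + (-0.2) z^2 = 0, i.e. a z^2 + b z + c = 0 with a = -0.2, b = 0.52, c = 1.
  Discriminant D = b^2 - 4ac = (0.52)^2 - 4*(-0.2)*1 = 0.2704 - (-0.8) = 1.0704.
  D >= 0, so the roots are real: z = (-b +/- sqrt(D)) / (2a) = (-0.52 +/- 1.034601) / (-0.4).
    z_1 = (-0.52 + 1.034601) / (-0.4) = -1.2865,   |z_1| = 1.2865.
    z_2 = (-0.52 - 1.034601) / (-0.4) = 3.8865,   |z_2| = 3.8865.
Moduli of all roots: 4.0000, 1.2865, 3.8865.
All moduli strictly greater than 1? Yes.
Verdict: Invertible.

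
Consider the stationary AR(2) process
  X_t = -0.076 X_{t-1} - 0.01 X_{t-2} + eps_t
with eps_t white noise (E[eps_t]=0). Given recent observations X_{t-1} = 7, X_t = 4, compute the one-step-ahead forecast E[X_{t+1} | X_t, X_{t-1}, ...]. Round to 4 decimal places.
E[X_{t+1} \mid \mathcal F_t] = -0.3740

For an AR(p) model X_t = c + sum_i phi_i X_{t-i} + eps_t, the
one-step-ahead conditional mean is
  E[X_{t+1} | X_t, ...] = c + sum_i phi_i X_{t+1-i}.
Substitute known values:
  E[X_{t+1} | ...] = (-0.076) * (4) + (-0.01) * (7)
                   = -0.3740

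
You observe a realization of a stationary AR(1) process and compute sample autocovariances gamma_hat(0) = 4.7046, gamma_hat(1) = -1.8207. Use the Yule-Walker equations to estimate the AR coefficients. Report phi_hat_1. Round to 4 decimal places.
\hat\phi_{1} = -0.3870

The Yule-Walker equations for an AR(p) process read, in matrix form,
  Gamma_p phi = r_p,   with   (Gamma_p)_{ij} = gamma(|i - j|),
                       (r_p)_i = gamma(i),   i,j = 1..p.
Substitute the sample gammas (Toeplitz matrix and right-hand side of size 1):
  Gamma_p = [[4.7046]]
  r_p     = [-1.8207]
With p = 1 this is the single equation gamma(0) phi_1 = gamma(1):
  phi_hat_1 = gamma(1) / gamma(0) = -1.8207 / 4.7046 = -0.3870.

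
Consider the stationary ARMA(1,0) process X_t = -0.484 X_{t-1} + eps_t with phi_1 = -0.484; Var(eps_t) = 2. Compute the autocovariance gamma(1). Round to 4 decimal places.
\gamma(1) = -1.2641

Multiply the model equation by X_{t-k} and take expectations. With theta_0 = psi_0 = 1 and psi_j the MA(infinity) weights, this gives
  gamma(k) - sum_i phi_i gamma(k-i) = c_k,
  c_k = sigma^2 * sum_{j=k..q} theta_j psi_{j-k}   (c_k = 0 for k > q),
using gamma(-m) = gamma(m).
Pure AR (q = 0): c_0 = sigma^2 = 2, c_k = 0 for k >= 1.
Equations for k = 0 and k = 1 (AR order 1):
  gamma(0) = phi_1 gamma(1) + c_0
  gamma(1) = phi_1 gamma(0) + c_1
Substituting the second into the first: gamma(0) (1 - phi_1^2) = c_0 + phi_1 c_1, so
  gamma(0) = c_0 / (1 - phi_1^2) = 2 / (1 - (-0.484)^2) = 2 / 0.765744 = 2.611839.
  gamma(1) = phi_1 gamma(0) = (-0.484)(2.611839) = -1.26413.
Therefore gamma(1) = -1.2641 (to 4 decimal places).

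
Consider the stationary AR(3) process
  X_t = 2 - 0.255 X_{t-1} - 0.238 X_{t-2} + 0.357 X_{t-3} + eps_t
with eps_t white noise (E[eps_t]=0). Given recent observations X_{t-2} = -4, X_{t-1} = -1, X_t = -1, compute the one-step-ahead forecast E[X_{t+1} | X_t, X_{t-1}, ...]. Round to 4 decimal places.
E[X_{t+1} \mid \mathcal F_t] = 1.0650

For an AR(p) model X_t = c + sum_i phi_i X_{t-i} + eps_t, the
one-step-ahead conditional mean is
  E[X_{t+1} | X_t, ...] = c + sum_i phi_i X_{t+1-i}.
Substitute known values:
  E[X_{t+1} | ...] = 2 + (-0.255) * (-1) + (-0.238) * (-1) + (0.357) * (-4)
                   = 1.0650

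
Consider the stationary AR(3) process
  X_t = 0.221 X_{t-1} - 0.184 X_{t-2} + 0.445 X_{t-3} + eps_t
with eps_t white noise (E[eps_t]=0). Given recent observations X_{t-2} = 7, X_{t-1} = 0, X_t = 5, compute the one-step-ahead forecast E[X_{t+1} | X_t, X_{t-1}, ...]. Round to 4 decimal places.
E[X_{t+1} \mid \mathcal F_t] = 4.2200

For an AR(p) model X_t = c + sum_i phi_i X_{t-i} + eps_t, the
one-step-ahead conditional mean is
  E[X_{t+1} | X_t, ...] = c + sum_i phi_i X_{t+1-i}.
Substitute known values:
  E[X_{t+1} | ...] = (0.221) * (5) + (-0.184) * (0) + (0.445) * (7)
                   = 4.2200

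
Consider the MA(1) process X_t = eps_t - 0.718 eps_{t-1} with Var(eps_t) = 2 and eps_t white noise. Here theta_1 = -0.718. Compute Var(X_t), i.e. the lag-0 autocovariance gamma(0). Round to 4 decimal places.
\gamma(0) = 3.0310

For an MA(q) process X_t = eps_t + sum_i theta_i eps_{t-i} with
Var(eps_t) = sigma^2, the variance is
  gamma(0) = sigma^2 * (1 + sum_i theta_i^2).
  sum_i theta_i^2 = (-0.718)^2 = 0.515524.
  gamma(0) = 2 * (1 + 0.515524) = 2 * 1.515524 = 3.031048, which rounds to 3.0310.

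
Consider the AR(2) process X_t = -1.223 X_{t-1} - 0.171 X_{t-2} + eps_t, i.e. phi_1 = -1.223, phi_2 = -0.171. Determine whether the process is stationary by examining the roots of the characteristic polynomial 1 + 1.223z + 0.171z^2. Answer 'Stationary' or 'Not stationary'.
\text{Not stationary}

The AR(p) characteristic polynomial is P(z) = 1 + 1.223z + 0.171z^2.
Stationarity requires all roots to lie outside the unit circle, i.e. |z| > 1 for every root.
Set 1 + (1.223) z + (0.171) z^2 = 0, i.e. a z^2 + b z + c = 0 with a = 0.171, b = 1.223, c = 1.
Discriminant D = b^2 - 4ac = (1.223)^2 - 4*(0.171)*1 = 1.495729 - (0.684) = 0.811729.
D >= 0, so the roots are real: z = (-b +/- sqrt(D)) / (2a) = (-1.223 +/- 0.90096) / (0.342).
  z_1 = (-1.223 + 0.90096) / (0.342) = -0.9416,   |z_1| = 0.9416.
  z_2 = (-1.223 - 0.90096) / (0.342) = -6.2104,   |z_2| = 6.2104.
Moduli of all roots: 0.9416, 6.2104.
All moduli strictly greater than 1? No.
Verdict: Not stationary.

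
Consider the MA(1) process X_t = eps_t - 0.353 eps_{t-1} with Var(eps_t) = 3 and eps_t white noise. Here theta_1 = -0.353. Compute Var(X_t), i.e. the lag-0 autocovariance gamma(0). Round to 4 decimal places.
\gamma(0) = 3.3738

For an MA(q) process X_t = eps_t + sum_i theta_i eps_{t-i} with
Var(eps_t) = sigma^2, the variance is
  gamma(0) = sigma^2 * (1 + sum_i theta_i^2).
  sum_i theta_i^2 = (-0.353)^2 = 0.124609.
  gamma(0) = 3 * (1 + 0.124609) = 3 * 1.124609 = 3.373827, which rounds to 3.3738.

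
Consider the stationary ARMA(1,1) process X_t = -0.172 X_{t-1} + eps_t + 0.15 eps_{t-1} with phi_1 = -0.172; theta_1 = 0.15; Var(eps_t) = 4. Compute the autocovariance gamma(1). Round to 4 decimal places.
\gamma(1) = -0.0883

Multiply the model equation by X_{t-k} and take expectations. With theta_0 = psi_0 = 1 and psi_j the MA(infinity) weights, this gives
  gamma(k) - sum_i phi_i gamma(k-i) = c_k,
  c_k = sigma^2 * sum_{j=k..q} theta_j psi_{j-k}   (c_k = 0 for k > q),
using gamma(-m) = gamma(m).
psi-weights needed (psi_j = theta_j + sum_i phi_i psi_{j-i}):
  psi_1 = theta_1 + phi_1 = 0.15 + (-0.172) = -0.022
Right-hand sides:
  c_0 = sigma^2 (1 + theta_1 psi_1) = 4 * (1 + (0.15)(-0.022)) = 4 * 0.9967 = 3.9868
  c_1 = sigma^2 theta_1 = 4 * (0.15) = 0.6
  c_2 = 0
Equations for k = 0 and k = 1 (AR order 1):
  gamma(0) = phi_1 gamma(1) + c_0
  gamma(1) = phi_1 gamma(0) + c_1
Substituting the second into the first: gamma(0) (1 - phi_1^2) = c_0 + phi_1 c_1, so
  gamma(0) = (c_0 + phi_1 c_1) / (1 - phi_1^2) = (3.9868 + (-0.172)(0.6)) / (1 - (-0.172)^2) = 3.8836 / 0.970416 = 4.001995.
  gamma(1) = phi_1 gamma(0) + c_1 = (-0.172)(4.001995) + (0.6) = -0.088343.
Therefore gamma(1) = -0.0883 (to 4 decimal places).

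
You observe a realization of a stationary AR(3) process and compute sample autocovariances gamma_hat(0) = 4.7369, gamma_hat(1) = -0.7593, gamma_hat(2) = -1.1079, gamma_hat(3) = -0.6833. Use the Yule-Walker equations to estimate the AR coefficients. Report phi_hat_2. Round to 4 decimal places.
\hat\phi_{2} = -0.3190

The Yule-Walker equations for an AR(p) process read, in matrix form,
  Gamma_p phi = r_p,   with   (Gamma_p)_{ij} = gamma(|i - j|),
                       (r_p)_i = gamma(i),   i,j = 1..p.
Substitute the sample gammas (Toeplitz matrix and right-hand side of size 3):
  Gamma_p = [[4.7369, -0.7593, -1.1079], [-0.7593, 4.7369, -0.7593], [-1.1079, -0.7593, 4.7369]]
  r_p     = [-0.7593, -1.1079, -0.6833]
Written out (R1..R3):
  (R1) 4.7369 phi_1 - 0.7593 phi_2 - 1.1079 phi_3 = -0.7593
  (R2) -0.7593 phi_1 + 4.7369 phi_2 - 0.7593 phi_3 = -1.1079
  (R3) -1.1079 phi_1 - 0.7593 phi_2 + 4.7369 phi_3 = -0.6833
Gaussian elimination:
  R2 <- R2 - (-0.7593/4.7369) R1 = R2 - (-0.160295) R1:  4.615188 phi_2 - 0.936891 phi_3 = -1.229612
  R3 <- R3 - (-1.1079/4.7369) R1 = R3 - (-0.233887) R1:  -0.936891 phi_2 + 4.477776 phi_3 = -0.860891
  R3 <- R3 - (-0.936891/4.615188) R2 = R3 - (-0.203002) R2:  4.287586 phi_3 = -1.110504
Back-substitution:
  phi_hat_3 = -1.110504 / 4.287586 = -0.259004
  phi_hat_2 = (-1.229612 - (-0.936891)(-0.259004)) / 4.615188 = -0.319006
  phi_hat_1 = (-0.7593 - (-0.7593)(-0.319006) - (-1.1079)(-0.259004)) / 4.7369 = -0.272007
So phi_hat = [-0.2720, -0.3190, -0.2590].
Therefore phi_hat_2 = -0.3190.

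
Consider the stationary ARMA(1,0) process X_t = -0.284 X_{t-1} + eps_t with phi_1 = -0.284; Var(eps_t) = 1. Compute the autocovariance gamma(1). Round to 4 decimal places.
\gamma(1) = -0.3089

Multiply the model equation by X_{t-k} and take expectations. With theta_0 = psi_0 = 1 and psi_j the MA(infinity) weights, this gives
  gamma(k) - sum_i phi_i gamma(k-i) = c_k,
  c_k = sigma^2 * sum_{j=k..q} theta_j psi_{j-k}   (c_k = 0 for k > q),
using gamma(-m) = gamma(m).
Pure AR (q = 0): c_0 = sigma^2 = 1, c_k = 0 for k >= 1.
Equations for k = 0 and k = 1 (AR order 1):
  gamma(0) = phi_1 gamma(1) + c_0
  gamma(1) = phi_1 gamma(0) + c_1
Substituting the second into the first: gamma(0) (1 - phi_1^2) = c_0 + phi_1 c_1, so
  gamma(0) = c_0 / (1 - phi_1^2) = 1 / (1 - (-0.284)^2) = 1 / 0.919344 = 1.087732.
  gamma(1) = phi_1 gamma(0) = (-0.284)(1.087732) = -0.308916.
Therefore gamma(1) = -0.3089 (to 4 decimal places).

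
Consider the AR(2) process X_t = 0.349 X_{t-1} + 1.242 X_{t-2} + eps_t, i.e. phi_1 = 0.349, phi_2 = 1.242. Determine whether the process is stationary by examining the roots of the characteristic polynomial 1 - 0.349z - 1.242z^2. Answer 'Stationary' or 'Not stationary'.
\text{Not stationary}

The AR(p) characteristic polynomial is P(z) = 1 - 0.349z - 1.242z^2.
Stationarity requires all roots to lie outside the unit circle, i.e. |z| > 1 for every root.
Set 1 + (-0.349) z + (-1.242) z^2 = 0, i.e. a z^2 + b z + c = 0 with a = -1.242, b = -0.349, c = 1.
Discriminant D = b^2 - 4ac = (-0.349)^2 - 4*(-1.242)*1 = 0.121801 - (-4.968) = 5.089801.
D >= 0, so the roots are real: z = (-b +/- sqrt(D)) / (2a) = (0.349 +/- 2.256059) / (-2.484).
  z_1 = (0.349 + 2.256059) / (-2.484) = -1.0487,   |z_1| = 1.0487.
  z_2 = (0.349 - 2.256059) / (-2.484) = 0.7677,   |z_2| = 0.7677.
Moduli of all roots: 1.0487, 0.7677.
All moduli strictly greater than 1? No.
Verdict: Not stationary.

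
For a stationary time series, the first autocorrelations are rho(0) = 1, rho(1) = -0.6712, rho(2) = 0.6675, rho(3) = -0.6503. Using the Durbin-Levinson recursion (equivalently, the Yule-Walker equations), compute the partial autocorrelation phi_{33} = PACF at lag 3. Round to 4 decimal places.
\phi_{33} = -0.2461

The PACF at lag k is phi_{kk}, the last component of the solution
to the Yule-Walker system G_k phi = r_k where
  (G_k)_{ij} = rho(|i - j|), (r_k)_i = rho(i), i,j = 1..k.
Equivalently, Durbin-Levinson gives phi_{kk} iteratively:
  phi_{11} = rho(1)
  phi_{kk} = [rho(k) - sum_{j=1..k-1} phi_{k-1,j} rho(k-j)]
            / [1 - sum_{j=1..k-1} phi_{k-1,j} rho(j)],
  phi_{k,j} = phi_{k-1,j} - phi_{kk} phi_{k-1,k-j},  j = 1..k-1.
Step k = 1:
  phi_11 = rho(1) = -0.6712.
Step k = 2:
  phi_22 = [rho(2) - phi_11 rho(1)] / [1 - phi_11 rho(1)] = [0.6675 - (-0.6712)(-0.6712)] / [1 - (-0.6712)(-0.6712)]
         = 0.21699056 / 0.54949056 = 0.394894.
  Update: phi_21 = phi_11 - phi_22 phi_11 = -0.6712 - (0.394894)(-0.6712) = -0.406147.
Step k = 3:
  phi_33 = [rho(3) - phi_21 rho(2) - phi_22 rho(1)] / [1 - phi_21 rho(1) - phi_22 rho(2)]
    numerator   = -0.6503 - (-0.406147)(0.6675) - (0.394894)(-0.6712) = -0.11414391
    denominator = 1 - (-0.406147)(-0.6712) - (0.394894)(0.6675) = 0.46380228
  phi_33 = -0.11414391 / 0.46380228 = -0.2461.
Therefore phi_{33} = -0.2461.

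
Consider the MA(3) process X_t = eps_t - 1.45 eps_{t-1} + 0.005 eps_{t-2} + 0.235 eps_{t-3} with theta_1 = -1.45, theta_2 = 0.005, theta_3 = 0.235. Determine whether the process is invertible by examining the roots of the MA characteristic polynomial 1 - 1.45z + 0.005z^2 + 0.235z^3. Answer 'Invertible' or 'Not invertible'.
\text{Not invertible}

The MA(q) characteristic polynomial is P(z) = 1 - 1.45z + 0.005z^2 + 0.235z^3.
Invertibility requires all roots to lie outside the unit circle, i.e. |z| > 1 for every root.
Degree 3: look for a simple real root z0 first, then factor out (1 - z/z0) and solve the remaining quadratic.
Testing z0 = 2: P(2) = 1 + (-1.45)(2) + (0.005)(2)^2 + (0.235)(2)^3
  = 1 + (-2.9) + (0.02) + (1.88) = 0.  So z_0 = 2 is a root, |z_0| = 2.
Divide out the factor (1 - 0.5 z) = (1 - z/z0) (since 1/z0 = 0.5):
  P(z) = (1 - 0.5 z)(1 + (-0.95) z + (-0.47) z^2)
  [check: z-coef -0.95 - (0.5) = -1.45; z^2-coef -0.47 - (0.5)(-0.95) = 0.005; z^3-coef -(0.5)(-0.47) = 0.235.]
Remaining roots from the quadratic factor 1 + (-0.95) z + (-0.47) z^2:
  Set 1 + (-0.95) z + (-0.47) z^2 = 0, i.e. a z^2 + b z + c = 0 with a = -0.47, b = -0.95, c = 1.
  Discriminant D = b^2 - 4ac = (-0.95)^2 - 4*(-0.47)*1 = 0.9025 - (-1.88) = 2.7825.
  D >= 0, so the roots are real: z = (-b +/- sqrt(D)) / (2a) = (0.95 +/- 1.668083) / (-0.94).
    z_1 = (0.95 + 1.668083) / (-0.94) = -2.7852,   |z_1| = 2.7852.
    z_2 = (0.95 - 1.668083) / (-0.94) = 0.7639,   |z_2| = 0.7639.
Moduli of all roots: 2.0000, 2.7852, 0.7639.
All moduli strictly greater than 1? No.
Verdict: Not invertible.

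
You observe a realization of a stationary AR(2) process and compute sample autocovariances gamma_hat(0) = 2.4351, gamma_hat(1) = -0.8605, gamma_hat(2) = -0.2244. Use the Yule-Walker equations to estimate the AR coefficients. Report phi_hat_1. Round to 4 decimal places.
\hat\phi_{1} = -0.4410

The Yule-Walker equations for an AR(p) process read, in matrix form,
  Gamma_p phi = r_p,   with   (Gamma_p)_{ij} = gamma(|i - j|),
                       (r_p)_i = gamma(i),   i,j = 1..p.
Substitute the sample gammas (Toeplitz matrix and right-hand side of size 2):
  Gamma_p = [[2.4351, -0.8605], [-0.8605, 2.4351]]
  r_p     = [-0.8605, -0.2244]
Written out:
  2.4351 phi_1 - 0.8605 phi_2 = -0.8605
  -0.8605 phi_1 + 2.4351 phi_2 = -0.2244
Solve by Cramer's rule:
  det = gamma(0)^2 - gamma(1)^2 = (2.4351)^2 - (-0.8605)^2 = 5.92971201 - 0.74046025 = 5.18925176
  phi_hat_1 = [gamma(1) gamma(0) - gamma(1) gamma(2)] / det = [(-0.8605)(2.4351) - (-0.8605)(-0.2244)] / 5.18925176 = -2.28849975 / 5.18925176 = -0.441
  phi_hat_2 = [gamma(0) gamma(2) - gamma(1)^2] / det = [(2.4351)(-0.2244) - (-0.8605)^2] / 5.18925176 = -1.28689669 / 5.18925176 = -0.248
So phi_hat = [-0.4410, -0.2480].
Therefore phi_hat_1 = -0.4410.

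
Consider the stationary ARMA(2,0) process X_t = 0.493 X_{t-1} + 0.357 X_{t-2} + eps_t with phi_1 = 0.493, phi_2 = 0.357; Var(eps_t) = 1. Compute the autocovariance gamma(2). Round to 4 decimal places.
\gamma(2) = 2.0438

Multiply the model equation by X_{t-k} and take expectations. With theta_0 = psi_0 = 1 and psi_j the MA(infinity) weights, this gives
  gamma(k) - sum_i phi_i gamma(k-i) = c_k,
  c_k = sigma^2 * sum_{j=k..q} theta_j psi_{j-k}   (c_k = 0 for k > q),
using gamma(-m) = gamma(m).
Pure AR (q = 0): c_0 = sigma^2 = 1, c_k = 0 for k >= 1.
Equations for k = 0, 1, 2 (AR order 2, c_2 = 0):
  (E0) gamma(0) = phi_1 gamma(1) + phi_2 gamma(2) + c_0
  (E1) gamma(1) = phi_1 gamma(0) + phi_2 gamma(1) + c_1
  (E2) gamma(2) = phi_1 gamma(1) + phi_2 gamma(0)
From (E1): gamma(1) = A gamma(0) + B with
  A = phi_1 / (1 - phi_2) = 0.493 / 0.643 = 0.766719,   B = c_1 / (1 - phi_2) = 0 / 0.643 = 0.
Insert (E2) into (E0): gamma(0) (1 - phi_2^2) = phi_1 (1 + phi_2) gamma(1) + c_0.
  phi_1 (1 + phi_2) = (0.493)(1.357) = 0.669001,   1 - phi_2^2 = 0.872551.
Replace gamma(1) by A gamma(0) + B and collect gamma(0):
  gamma(0) [0.872551 - (0.669001)(0.766719)] = c_0 = 1
  gamma(0) * 0.359616 = 1
  gamma(0) = 1 / 0.359616 = 2.780747.
  gamma(1) = A gamma(0) = (0.766719)(2.780747) = 2.13205.
  gamma(2) = phi_1 gamma(1) + phi_2 gamma(0) = (0.493)(2.13205) + (0.357)(2.780747) = 2.043828.
Therefore gamma(2) = 2.0438 (to 4 decimal places).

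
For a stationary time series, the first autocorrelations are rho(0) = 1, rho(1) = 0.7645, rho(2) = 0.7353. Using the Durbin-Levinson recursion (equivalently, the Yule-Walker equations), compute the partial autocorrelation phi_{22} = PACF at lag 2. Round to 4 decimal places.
\phi_{22} = 0.3630

The PACF at lag k is phi_{kk}, the last component of the solution
to the Yule-Walker system G_k phi = r_k where
  (G_k)_{ij} = rho(|i - j|), (r_k)_i = rho(i), i,j = 1..k.
Equivalently, Durbin-Levinson gives phi_{kk} iteratively:
  phi_{11} = rho(1)
  phi_{kk} = [rho(k) - sum_{j=1..k-1} phi_{k-1,j} rho(k-j)]
            / [1 - sum_{j=1..k-1} phi_{k-1,j} rho(j)],
  phi_{k,j} = phi_{k-1,j} - phi_{kk} phi_{k-1,k-j},  j = 1..k-1.
Step k = 1:
  phi_11 = rho(1) = 0.7645.
Step k = 2:
  phi_22 = [rho(2) - phi_11 rho(1)] / [1 - phi_11 rho(1)] = [0.7353 - (0.7645)(0.7645)] / [1 - (0.7645)(0.7645)]
         = 0.15083975 / 0.41553975 = 0.363.
Therefore phi_{22} = 0.3630.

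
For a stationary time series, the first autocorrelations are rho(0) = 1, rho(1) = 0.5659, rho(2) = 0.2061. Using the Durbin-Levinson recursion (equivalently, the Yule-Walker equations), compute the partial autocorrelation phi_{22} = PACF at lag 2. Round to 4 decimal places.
\phi_{22} = -0.1679

The PACF at lag k is phi_{kk}, the last component of the solution
to the Yule-Walker system G_k phi = r_k where
  (G_k)_{ij} = rho(|i - j|), (r_k)_i = rho(i), i,j = 1..k.
Equivalently, Durbin-Levinson gives phi_{kk} iteratively:
  phi_{11} = rho(1)
  phi_{kk} = [rho(k) - sum_{j=1..k-1} phi_{k-1,j} rho(k-j)]
            / [1 - sum_{j=1..k-1} phi_{k-1,j} rho(j)],
  phi_{k,j} = phi_{k-1,j} - phi_{kk} phi_{k-1,k-j},  j = 1..k-1.
Step k = 1:
  phi_11 = rho(1) = 0.5659.
Step k = 2:
  phi_22 = [rho(2) - phi_11 rho(1)] / [1 - phi_11 rho(1)] = [0.2061 - (0.5659)(0.5659)] / [1 - (0.5659)(0.5659)]
         = -0.11414281 / 0.67975719 = -0.1679.
Therefore phi_{22} = -0.1679.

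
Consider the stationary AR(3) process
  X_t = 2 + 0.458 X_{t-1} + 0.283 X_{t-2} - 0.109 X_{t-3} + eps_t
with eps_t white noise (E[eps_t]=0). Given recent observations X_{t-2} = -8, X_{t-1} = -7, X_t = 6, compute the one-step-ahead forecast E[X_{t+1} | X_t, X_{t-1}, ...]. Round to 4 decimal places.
E[X_{t+1} \mid \mathcal F_t] = 3.6390

For an AR(p) model X_t = c + sum_i phi_i X_{t-i} + eps_t, the
one-step-ahead conditional mean is
  E[X_{t+1} | X_t, ...] = c + sum_i phi_i X_{t+1-i}.
Substitute known values:
  E[X_{t+1} | ...] = 2 + (0.458) * (6) + (0.283) * (-7) + (-0.109) * (-8)
                   = 3.6390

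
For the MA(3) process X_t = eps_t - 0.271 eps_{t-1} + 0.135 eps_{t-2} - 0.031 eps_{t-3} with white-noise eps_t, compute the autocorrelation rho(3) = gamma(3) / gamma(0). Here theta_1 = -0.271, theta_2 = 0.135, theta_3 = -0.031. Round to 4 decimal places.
\rho(3) = -0.0284

For an MA(q) process with theta_0 = 1, the autocovariance is
  gamma(k) = sigma^2 * sum_{i=0..q-k} theta_i * theta_{i+k},
and rho(k) = gamma(k) / gamma(0). Sigma^2 cancels.
  numerator   = (1)*(-0.031) = -0.031.
  denominator = (1)^2 + (-0.271)^2 + (0.135)^2 + (-0.031)^2 = 1.092627.
  rho(3) = -0.031 / 1.092627 = -0.0284.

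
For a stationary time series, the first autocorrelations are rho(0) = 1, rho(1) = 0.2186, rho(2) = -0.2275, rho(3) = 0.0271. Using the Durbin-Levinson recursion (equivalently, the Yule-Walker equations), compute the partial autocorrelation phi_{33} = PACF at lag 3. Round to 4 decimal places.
\phi_{33} = 0.1769

The PACF at lag k is phi_{kk}, the last component of the solution
to the Yule-Walker system G_k phi = r_k where
  (G_k)_{ij} = rho(|i - j|), (r_k)_i = rho(i), i,j = 1..k.
Equivalently, Durbin-Levinson gives phi_{kk} iteratively:
  phi_{11} = rho(1)
  phi_{kk} = [rho(k) - sum_{j=1..k-1} phi_{k-1,j} rho(k-j)]
            / [1 - sum_{j=1..k-1} phi_{k-1,j} rho(j)],
  phi_{k,j} = phi_{k-1,j} - phi_{kk} phi_{k-1,k-j},  j = 1..k-1.
Step k = 1:
  phi_11 = rho(1) = 0.2186.
Step k = 2:
  phi_22 = [rho(2) - phi_11 rho(1)] / [1 - phi_11 rho(1)] = [-0.2275 - (0.2186)(0.2186)] / [1 - (0.2186)(0.2186)]
         = -0.27528596 / 0.95221404 = -0.289101.
  Update: phi_21 = phi_11 - phi_22 phi_11 = 0.2186 - (-0.289101)(0.2186) = 0.281797.
Step k = 3:
  phi_33 = [rho(3) - phi_21 rho(2) - phi_22 rho(1)] / [1 - phi_21 rho(1) - phi_22 rho(2)]
    numerator   = 0.0271 - (0.281797)(-0.2275) - (-0.289101)(0.2186) = 0.15440638
    denominator = 1 - (0.281797)(0.2186) - (-0.289101)(-0.2275) = 0.87262861
  phi_33 = 0.15440638 / 0.87262861 = 0.1769.
Therefore phi_{33} = 0.1769.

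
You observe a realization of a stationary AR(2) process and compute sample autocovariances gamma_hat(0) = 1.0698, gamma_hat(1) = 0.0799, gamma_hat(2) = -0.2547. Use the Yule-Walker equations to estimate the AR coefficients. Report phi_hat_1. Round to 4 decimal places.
\hat\phi_{1} = 0.0930

The Yule-Walker equations for an AR(p) process read, in matrix form,
  Gamma_p phi = r_p,   with   (Gamma_p)_{ij} = gamma(|i - j|),
                       (r_p)_i = gamma(i),   i,j = 1..p.
Substitute the sample gammas (Toeplitz matrix and right-hand side of size 2):
  Gamma_p = [[1.0698, 0.0799], [0.0799, 1.0698]]
  r_p     = [0.0799, -0.2547]
Written out:
  1.0698 phi_1 + 0.0799 phi_2 = 0.0799
  0.0799 phi_1 + 1.0698 phi_2 = -0.2547
Solve by Cramer's rule:
  det = gamma(0)^2 - gamma(1)^2 = (1.0698)^2 - (0.0799)^2 = 1.14447204 - 0.00638401 = 1.13808803
  phi_hat_1 = [gamma(1) gamma(0) - gamma(1) gamma(2)] / det = [(0.0799)(1.0698) - (0.0799)(-0.2547)] / 1.13808803 = 0.10582755 / 1.13808803 = 0.093
  phi_hat_2 = [gamma(0) gamma(2) - gamma(1)^2] / det = [(1.0698)(-0.2547) - (0.0799)^2] / 1.13808803 = -0.27886207 / 1.13808803 = -0.245
So phi_hat = [0.0930, -0.2450].
Therefore phi_hat_1 = 0.0930.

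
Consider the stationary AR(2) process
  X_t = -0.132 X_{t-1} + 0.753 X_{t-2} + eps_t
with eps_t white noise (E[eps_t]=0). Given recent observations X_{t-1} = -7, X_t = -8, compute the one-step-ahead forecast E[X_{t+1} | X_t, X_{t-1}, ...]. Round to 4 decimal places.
E[X_{t+1} \mid \mathcal F_t] = -4.2150

For an AR(p) model X_t = c + sum_i phi_i X_{t-i} + eps_t, the
one-step-ahead conditional mean is
  E[X_{t+1} | X_t, ...] = c + sum_i phi_i X_{t+1-i}.
Substitute known values:
  E[X_{t+1} | ...] = (-0.132) * (-8) + (0.753) * (-7)
                   = -4.2150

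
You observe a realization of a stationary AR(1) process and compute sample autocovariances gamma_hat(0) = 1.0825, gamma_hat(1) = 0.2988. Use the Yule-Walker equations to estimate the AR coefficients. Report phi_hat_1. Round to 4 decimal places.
\hat\phi_{1} = 0.2760

The Yule-Walker equations for an AR(p) process read, in matrix form,
  Gamma_p phi = r_p,   with   (Gamma_p)_{ij} = gamma(|i - j|),
                       (r_p)_i = gamma(i),   i,j = 1..p.
Substitute the sample gammas (Toeplitz matrix and right-hand side of size 1):
  Gamma_p = [[1.0825]]
  r_p     = [0.2988]
With p = 1 this is the single equation gamma(0) phi_1 = gamma(1):
  phi_hat_1 = gamma(1) / gamma(0) = 0.2988 / 1.0825 = 0.2760.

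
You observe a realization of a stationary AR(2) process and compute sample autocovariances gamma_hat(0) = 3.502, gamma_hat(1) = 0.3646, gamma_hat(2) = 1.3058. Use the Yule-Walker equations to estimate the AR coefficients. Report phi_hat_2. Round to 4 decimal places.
\hat\phi_{2} = 0.3660

The Yule-Walker equations for an AR(p) process read, in matrix form,
  Gamma_p phi = r_p,   with   (Gamma_p)_{ij} = gamma(|i - j|),
                       (r_p)_i = gamma(i),   i,j = 1..p.
Substitute the sample gammas (Toeplitz matrix and right-hand side of size 2):
  Gamma_p = [[3.502, 0.3646], [0.3646, 3.502]]
  r_p     = [0.3646, 1.3058]
Written out:
  3.502 phi_1 + 0.3646 phi_2 = 0.3646
  0.3646 phi_1 + 3.502 phi_2 = 1.3058
Solve by Cramer's rule:
  det = gamma(0)^2 - gamma(1)^2 = (3.502)^2 - (0.3646)^2 = 12.264004 - 0.13293316 = 12.13107084
  phi_hat_1 = [gamma(1) gamma(0) - gamma(1) gamma(2)] / det = [(0.3646)(3.502) - (0.3646)(1.3058)] / 12.13107084 = 0.80073452 / 12.13107084 = 0.066
  phi_hat_2 = [gamma(0) gamma(2) - gamma(1)^2] / det = [(3.502)(1.3058) - (0.3646)^2] / 12.13107084 = 4.43997844 / 12.13107084 = 0.366
So phi_hat = [0.0660, 0.3660].
Therefore phi_hat_2 = 0.3660.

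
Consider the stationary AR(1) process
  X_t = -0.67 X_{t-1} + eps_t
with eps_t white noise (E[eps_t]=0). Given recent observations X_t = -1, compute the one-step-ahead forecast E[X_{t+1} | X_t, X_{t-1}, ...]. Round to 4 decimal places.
E[X_{t+1} \mid \mathcal F_t] = 0.6700

For an AR(p) model X_t = c + sum_i phi_i X_{t-i} + eps_t, the
one-step-ahead conditional mean is
  E[X_{t+1} | X_t, ...] = c + sum_i phi_i X_{t+1-i}.
Substitute known values:
  E[X_{t+1} | ...] = (-0.67) * (-1)
                   = 0.6700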